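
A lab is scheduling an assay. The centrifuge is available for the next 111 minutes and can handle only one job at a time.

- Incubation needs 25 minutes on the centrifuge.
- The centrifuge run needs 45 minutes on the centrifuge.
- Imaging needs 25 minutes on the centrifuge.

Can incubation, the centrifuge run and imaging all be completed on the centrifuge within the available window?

Running back to back, the jobs need 25 + 45 + 25 = 95 minutes on the centrifuge.
Since 95 ≤ 111, they fit within the window.

Yes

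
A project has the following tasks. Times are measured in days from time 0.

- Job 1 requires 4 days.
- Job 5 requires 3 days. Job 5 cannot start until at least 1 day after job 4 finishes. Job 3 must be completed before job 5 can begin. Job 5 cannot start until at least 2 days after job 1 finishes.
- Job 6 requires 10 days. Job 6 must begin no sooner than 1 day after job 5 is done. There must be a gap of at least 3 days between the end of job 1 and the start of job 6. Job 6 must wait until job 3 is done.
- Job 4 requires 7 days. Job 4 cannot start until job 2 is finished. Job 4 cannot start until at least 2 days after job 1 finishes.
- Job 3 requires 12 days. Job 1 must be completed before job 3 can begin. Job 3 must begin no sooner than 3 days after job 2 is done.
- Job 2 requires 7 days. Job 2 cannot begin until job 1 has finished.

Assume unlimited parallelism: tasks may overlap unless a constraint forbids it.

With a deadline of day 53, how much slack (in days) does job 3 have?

Job 1 has no prerequisites, so it starts at day 0 and finishes at day 4.
Job 2 waits on job 1 (finishes day 4), so it starts at day 4 and finishes at 4 + 7 = day 11.
Job 3 has to wait for job 1 (finishes day 4); job 2 (finishes day 11, plus 3-day gap → day 14). The latest of these is day 14, so job 3 runs day 14 to 14 + 12 = day 26.

Working backward from the deadline:
Job 6 has no dependents, so it just needs to finish by day 53. Starting by 53 − 10 = day 43 achieves that.
Since job 6 (must start by day 43, minus 1-day gap → day 42) depends on it, job 5 must finish by day 42. Backing off its 3-day duration gives a latest start of day 39.
Job 3 must finish in time for job 5 (must start by day 39); job 6 (must start by day 43). The tightest is day 39, so job 3 must start by 39 − 12 = day 27.
So job 3 can start as early as day 14 and as late as day 27, giving 27 − 14 = 13 days of slack.

13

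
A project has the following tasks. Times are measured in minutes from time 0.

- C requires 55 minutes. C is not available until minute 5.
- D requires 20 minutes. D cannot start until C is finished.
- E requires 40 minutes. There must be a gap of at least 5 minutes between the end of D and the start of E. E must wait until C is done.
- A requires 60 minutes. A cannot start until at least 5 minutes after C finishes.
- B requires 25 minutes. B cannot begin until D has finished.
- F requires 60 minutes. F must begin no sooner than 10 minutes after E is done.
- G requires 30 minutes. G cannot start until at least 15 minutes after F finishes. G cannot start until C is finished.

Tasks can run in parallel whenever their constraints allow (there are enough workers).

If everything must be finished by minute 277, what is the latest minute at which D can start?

To finish by minute 277, B (duration 25) must start no later than minute 252.
G has no dependents, so it just needs to finish by minute 277. Starting by 277 − 30 = minute 247 achieves that.
F has to be done before G (must start by minute 247, minus 15-minute gap → minute 232). That means finishing by minute 232, i.e. starting by 232 − 60 = minute 172.
Since F (must start by minute 172, minus 10-minute gap → minute 162) depends on it, E must finish by minute 162. Backing off its 40-minute duration gives a latest start of minute 122.
D must finish in time for B (must start by minute 252); E (must start by minute 122, minus 5-minute gap → minute 117). The tightest is minute 117, so D must start by 117 − 20 = minute 97.

97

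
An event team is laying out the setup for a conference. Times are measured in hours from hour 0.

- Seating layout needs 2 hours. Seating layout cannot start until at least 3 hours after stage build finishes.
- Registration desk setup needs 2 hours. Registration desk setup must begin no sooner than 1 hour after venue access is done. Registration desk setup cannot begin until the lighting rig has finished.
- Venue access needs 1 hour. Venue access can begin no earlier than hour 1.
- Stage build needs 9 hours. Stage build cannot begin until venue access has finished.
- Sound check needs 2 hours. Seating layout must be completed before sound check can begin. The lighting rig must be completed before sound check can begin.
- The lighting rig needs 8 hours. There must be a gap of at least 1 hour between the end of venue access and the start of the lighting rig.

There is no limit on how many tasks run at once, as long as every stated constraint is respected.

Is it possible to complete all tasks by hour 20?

Venue access cannot begin until its own release at hour 1. It runs from hour 1 to 1 + 1 = hour 2.
After venue access (finishes hour 2, plus 1-hour gap → hour 3), the lighting rig can start at hour 3 and finishes at hour 11.
Registration desk setup has to wait for venue access (finishes hour 2, plus 1-hour gap → hour 3); the lighting rig (finishes hour 11). The latest of these is hour 11, so registration desk setup runs hour 11 to 11 + 2 = hour 13.
Stage build waits on venue access (finishes hour 2), so it starts at hour 2 and finishes at 2 + 9 = hour 11.
Seating layout cannot begin until stage build (finishes hour 11, plus 3-hour gap → hour 14). It runs from hour 14 to 14 + 2 = hour 16.
Sound check cannot start until seating layout (finishes hour 16); the lighting rig (finishes hour 11). The controlling bound is hour 16, so sound check finishes at 16 + 2 = hour 18.
Every task is finished by hour 18, which is no later than the deadline of 20, so the schedule is feasible.

Yes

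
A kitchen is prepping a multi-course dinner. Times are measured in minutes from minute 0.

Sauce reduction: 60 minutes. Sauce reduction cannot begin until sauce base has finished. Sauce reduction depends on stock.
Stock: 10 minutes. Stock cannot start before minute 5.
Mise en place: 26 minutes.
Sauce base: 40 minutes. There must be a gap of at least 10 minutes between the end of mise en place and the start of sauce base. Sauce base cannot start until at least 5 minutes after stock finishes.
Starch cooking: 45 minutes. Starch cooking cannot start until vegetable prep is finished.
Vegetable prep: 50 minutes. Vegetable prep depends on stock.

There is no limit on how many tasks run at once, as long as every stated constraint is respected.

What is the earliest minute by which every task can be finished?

After its own release at minute 5, stock can start at minute 5 and finishes at minute 15.
Vegetable prep cannot begin until stock (finishes minute 15). It runs from minute 15 to 15 + 50 = minute 65.
Starch cooking cannot begin until vegetable prep (finishes minute 65). It runs from minute 65 to 65 + 45 = minute 110.
Mise en place can start immediately at minute 0; it finishes at minute 26.
Sauce base needs all of mise en place (finishes minute 26, plus 10-minute gap → minute 36); stock (finishes minute 15, plus 5-minute gap → minute 20). That puts its earliest start at minute 36; it finishes at 36 + 40 = minute 76.
For sauce reduction: sauce base (finishes minute 76); stock (finishes minute 15). Taking the maximum gives a start of minute 76, and it finishes at 76 + 60 = minute 136.
All tasks are finished once the last one completes. Finish times: Mise en place at 26, Stock at 15, Sauce base at 76, Vegetable prep at 65, Sauce reduction at 136, Starch cooking at 110. The latest is minute 136.

136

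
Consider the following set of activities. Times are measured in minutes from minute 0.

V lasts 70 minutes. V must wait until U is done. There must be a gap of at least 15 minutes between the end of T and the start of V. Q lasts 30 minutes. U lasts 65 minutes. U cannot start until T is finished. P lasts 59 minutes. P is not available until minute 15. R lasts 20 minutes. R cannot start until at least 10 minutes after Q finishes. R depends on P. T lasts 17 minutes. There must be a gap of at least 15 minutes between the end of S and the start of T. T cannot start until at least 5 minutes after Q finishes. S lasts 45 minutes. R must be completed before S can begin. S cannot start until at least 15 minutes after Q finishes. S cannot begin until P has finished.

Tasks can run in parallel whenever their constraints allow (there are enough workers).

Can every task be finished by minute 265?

Q has no prerequisites, so it starts at minute 0 and finishes at minute 30.
P cannot begin until its own release at minute 15. It runs from minute 15 to 15 + 59 = minute 74.
R cannot start until Q (finishes minute 30, plus 10-minute gap → minute 40); P (finishes minute 74). The controlling bound is minute 74, so R finishes at 74 + 20 = minute 94.
S needs all of R (finishes minute 94); Q (finishes minute 30, plus 15-minute gap → minute 45); P (finishes minute 74). That puts its earliest start at minute 94; it finishes at 94 + 45 = minute 139.
T has to wait for S (finishes minute 139, plus 15-minute gap → minute 154); Q (finishes minute 30, plus 5-minute gap → minute 35). The latest of these is minute 154, so T runs minute 154 to 154 + 17 = minute 171.
After T (finishes minute 171), U can start at minute 171 and finishes at minute 236.
V cannot start until U (finishes minute 236); T (finishes minute 171, plus 15-minute gap → minute 186). The controlling bound is minute 236, so V finishes at 236 + 70 = minute 306.
The earliest everything can be done is minute 306, which is after the deadline of 265, so it is not possible.

No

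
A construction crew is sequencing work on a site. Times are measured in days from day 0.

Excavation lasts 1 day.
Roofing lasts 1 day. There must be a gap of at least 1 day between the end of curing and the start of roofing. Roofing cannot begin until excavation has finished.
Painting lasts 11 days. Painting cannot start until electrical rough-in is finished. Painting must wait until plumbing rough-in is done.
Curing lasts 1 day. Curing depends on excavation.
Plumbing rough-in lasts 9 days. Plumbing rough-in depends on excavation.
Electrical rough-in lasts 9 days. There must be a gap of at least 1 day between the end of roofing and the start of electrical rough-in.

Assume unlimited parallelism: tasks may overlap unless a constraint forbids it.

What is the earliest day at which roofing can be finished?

4

Nothing blocks excavation, so it runs from day 0 to day 1.
After excavation (finishes day 1), curing can start at day 1 and finishes at day 2.
Roofing cannot start until curing (finishes day 2, plus 1-day gap → day 3); excavation (finishes day 1). The controlling bound is day 3, so roofing finishes at 3 + 1 = day 4.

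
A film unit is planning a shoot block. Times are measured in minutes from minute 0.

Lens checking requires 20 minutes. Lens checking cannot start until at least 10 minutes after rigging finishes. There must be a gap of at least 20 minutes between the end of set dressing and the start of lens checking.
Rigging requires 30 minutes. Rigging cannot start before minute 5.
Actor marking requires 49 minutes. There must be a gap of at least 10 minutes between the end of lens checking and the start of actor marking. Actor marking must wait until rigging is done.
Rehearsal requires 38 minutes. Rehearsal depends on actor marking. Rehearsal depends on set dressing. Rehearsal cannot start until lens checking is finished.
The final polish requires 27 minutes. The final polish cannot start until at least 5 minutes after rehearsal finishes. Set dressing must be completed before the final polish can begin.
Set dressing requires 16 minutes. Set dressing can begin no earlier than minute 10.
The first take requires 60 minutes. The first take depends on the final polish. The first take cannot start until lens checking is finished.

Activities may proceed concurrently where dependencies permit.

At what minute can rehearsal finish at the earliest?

Set dressing waits on its own release at minute 10, so it starts at minute 10 and finishes at 10 + 16 = minute 26.
Rigging waits on its own release at minute 5, so it starts at minute 5 and finishes at 5 + 30 = minute 35.
Lens checking needs all of rigging (finishes minute 35, plus 10-minute gap → minute 45); set dressing (finishes minute 26, plus 20-minute gap → minute 46). That puts its earliest start at minute 46; it finishes at 46 + 20 = minute 66.
Actor marking has to wait for lens checking (finishes minute 66, plus 10-minute gap → minute 76); rigging (finishes minute 35). The latest of these is minute 76, so actor marking runs minute 76 to 76 + 49 = minute 125.
Rehearsal needs all of actor marking (finishes minute 125); set dressing (finishes minute 26); lens checking (finishes minute 66). That puts its earliest start at minute 125; it finishes at 125 + 38 = minute 163.

163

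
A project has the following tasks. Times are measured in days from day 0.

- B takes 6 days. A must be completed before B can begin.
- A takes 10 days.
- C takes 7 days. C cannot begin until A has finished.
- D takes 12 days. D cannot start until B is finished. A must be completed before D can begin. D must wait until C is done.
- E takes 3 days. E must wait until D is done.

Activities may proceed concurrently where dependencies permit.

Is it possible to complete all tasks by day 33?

A can start immediately at day 0; it finishes at day 10.
C cannot begin until A (finishes day 10). It runs from day 10 to 10 + 7 = day 17.
B cannot begin until A (finishes day 10). It runs from day 10 to 10 + 6 = day 16.
D needs all of B (finishes day 16); A (finishes day 10); C (finishes day 17). That puts its earliest start at day 17; it finishes at 17 + 12 = day 29.
After D (finishes day 29), E can start at day 29 and finishes at day 32.
Every task is finished by day 32, which is no later than the deadline of 33, so the schedule is feasible.

Yes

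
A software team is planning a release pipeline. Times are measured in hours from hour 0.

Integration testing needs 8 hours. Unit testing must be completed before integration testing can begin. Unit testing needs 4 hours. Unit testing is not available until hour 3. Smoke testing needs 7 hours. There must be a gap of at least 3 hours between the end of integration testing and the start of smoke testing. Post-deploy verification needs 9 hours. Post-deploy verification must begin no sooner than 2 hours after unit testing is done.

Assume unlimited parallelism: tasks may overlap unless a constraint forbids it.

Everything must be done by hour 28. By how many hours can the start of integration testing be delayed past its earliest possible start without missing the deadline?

3

Unit testing cannot begin until its own release at hour 3. It runs from hour 3 to 3 + 4 = hour 7.
After unit testing (finishes hour 7), integration testing can start at hour 7 and finishes at hour 15.

Working backward from the deadline:
Nothing follows smoke testing; the deadline of hour 28 is its only limit. It must start by 28 − 7 = hour 21.
Integration testing feeds into smoke testing (must start by hour 21, minus 3-hour gap → hour 18); so integration testing must finish by hour 18 and therefore start by hour 10.
So integration testing can start as early as hour 7 and as late as hour 10, giving 10 − 7 = 3 hours of slack.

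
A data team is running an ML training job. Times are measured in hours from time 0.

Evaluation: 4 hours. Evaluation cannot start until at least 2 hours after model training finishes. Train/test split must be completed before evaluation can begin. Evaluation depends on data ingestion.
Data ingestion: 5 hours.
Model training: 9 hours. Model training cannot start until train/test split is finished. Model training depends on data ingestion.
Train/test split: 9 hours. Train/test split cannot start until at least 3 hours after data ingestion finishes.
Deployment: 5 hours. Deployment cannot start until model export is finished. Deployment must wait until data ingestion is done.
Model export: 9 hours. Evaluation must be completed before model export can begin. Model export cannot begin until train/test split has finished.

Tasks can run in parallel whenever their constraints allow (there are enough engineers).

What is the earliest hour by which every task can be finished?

Data ingestion can start immediately at hour 0; it finishes at hour 5.
Train/test split cannot begin until data ingestion (finishes hour 5, plus 3-hour gap → hour 8). It runs from hour 8 to 8 + 9 = hour 17.
Model training has to wait for train/test split (finishes hour 17); data ingestion (finishes hour 5). The latest of these is hour 17, so model training runs hour 17 to 17 + 9 = hour 26.
Evaluation needs all of model training (finishes hour 26, plus 2-hour gap → hour 28); train/test split (finishes hour 17); data ingestion (finishes hour 5). That puts its earliest start at hour 28; it finishes at 28 + 4 = hour 32.
For model export: evaluation (finishes hour 32); train/test split (finishes hour 17). Taking the maximum gives a start of hour 32, and it finishes at 32 + 9 = hour 41.
Deployment has to wait for model export (finishes hour 41); data ingestion (finishes hour 5). The latest of these is hour 41, so deployment runs hour 41 to 41 + 5 = hour 46.
All tasks are finished once the last one completes. Finish times: Data ingestion at 5, Train/test split at 17, Model training at 26, Evaluation at 32, Model export at 41, Deployment at 46. The latest is hour 46.

46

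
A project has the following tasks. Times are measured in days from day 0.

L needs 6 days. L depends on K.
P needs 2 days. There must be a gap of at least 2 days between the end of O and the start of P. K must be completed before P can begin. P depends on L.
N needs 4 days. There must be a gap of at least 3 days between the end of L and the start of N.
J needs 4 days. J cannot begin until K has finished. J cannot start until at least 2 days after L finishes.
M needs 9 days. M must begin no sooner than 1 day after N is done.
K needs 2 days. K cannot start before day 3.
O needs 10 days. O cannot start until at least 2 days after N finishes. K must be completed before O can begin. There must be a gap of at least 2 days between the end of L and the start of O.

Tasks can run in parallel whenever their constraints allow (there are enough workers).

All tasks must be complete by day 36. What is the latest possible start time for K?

Nothing follows J; the deadline of day 36 is its only limit. It must start by 36 − 4 = day 32.
Nothing follows M; the deadline of day 36 is its only limit. It must start by 36 − 9 = day 27.
To finish by day 36, P (duration 2) must start no later than day 34.
O has to be done before P (must start by day 34, minus 2-day gap → day 32). That means finishing by day 32, i.e. starting by 32 − 10 = day 22.
For N: M (must start by day 27, minus 1-day gap → day 26); O (must start by day 22, minus 2-day gap → day 20). The most restrictive is day 20; with a 4-day duration, N must start by day 16.
L must finish in time for J (must start by day 32, minus 2-day gap → day 30); N (must start by day 16, minus 3-day gap → day 13); O (must start by day 22, minus 2-day gap → day 20); P (must start by day 34). The tightest is day 13, so L must start by 13 − 6 = day 7.
K must finish in time for J (must start by day 32); L (must start by day 7); O (must start by day 22); P (must start by day 34). The tightest is day 7, so K must start by 7 − 2 = day 5.

5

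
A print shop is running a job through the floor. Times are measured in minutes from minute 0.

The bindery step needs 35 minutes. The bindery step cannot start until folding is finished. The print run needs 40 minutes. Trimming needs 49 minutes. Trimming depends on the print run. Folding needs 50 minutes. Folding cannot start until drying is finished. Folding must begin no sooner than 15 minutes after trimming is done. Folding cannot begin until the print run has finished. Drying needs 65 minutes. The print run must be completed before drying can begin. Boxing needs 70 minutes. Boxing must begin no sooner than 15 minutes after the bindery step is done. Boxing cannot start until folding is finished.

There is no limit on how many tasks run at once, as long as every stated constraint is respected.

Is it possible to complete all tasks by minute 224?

No

The print run can start immediately at minute 0; it finishes at minute 40.
After the print run (finishes minute 40), trimming can start at minute 40 and finishes at minute 89.
After the print run (finishes minute 40), drying can start at minute 40 and finishes at minute 105.
Folding needs all of drying (finishes minute 105); trimming (finishes minute 89, plus 15-minute gap → minute 104); the print run (finishes minute 40). That puts its earliest start at minute 105; it finishes at 105 + 50 = minute 155.
The bindery step waits on folding (finishes minute 155), so it starts at minute 155 and finishes at 155 + 35 = minute 190.
Boxing has to wait for the bindery step (finishes minute 190, plus 15-minute gap → minute 205); folding (finishes minute 155). The latest of these is minute 205, so boxing runs minute 205 to 205 + 70 = minute 275.
The earliest everything can be done is minute 275, which is after the deadline of 224, so it is not possible.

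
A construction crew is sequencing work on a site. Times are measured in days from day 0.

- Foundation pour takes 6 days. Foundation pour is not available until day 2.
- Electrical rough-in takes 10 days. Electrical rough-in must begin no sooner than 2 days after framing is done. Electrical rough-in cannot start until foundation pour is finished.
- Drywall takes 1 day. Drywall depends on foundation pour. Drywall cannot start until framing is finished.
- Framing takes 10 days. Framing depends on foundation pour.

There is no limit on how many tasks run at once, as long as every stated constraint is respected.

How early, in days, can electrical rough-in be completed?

After its own release at day 2, foundation pour can start at day 2 and finishes at day 8.
After foundation pour (finishes day 8), framing can start at day 8 and finishes at day 18.
Electrical rough-in needs all of framing (finishes day 18, plus 2-day gap → day 20); foundation pour (finishes day 8). That puts its earliest start at day 20; it finishes at 20 + 10 = day 30.

30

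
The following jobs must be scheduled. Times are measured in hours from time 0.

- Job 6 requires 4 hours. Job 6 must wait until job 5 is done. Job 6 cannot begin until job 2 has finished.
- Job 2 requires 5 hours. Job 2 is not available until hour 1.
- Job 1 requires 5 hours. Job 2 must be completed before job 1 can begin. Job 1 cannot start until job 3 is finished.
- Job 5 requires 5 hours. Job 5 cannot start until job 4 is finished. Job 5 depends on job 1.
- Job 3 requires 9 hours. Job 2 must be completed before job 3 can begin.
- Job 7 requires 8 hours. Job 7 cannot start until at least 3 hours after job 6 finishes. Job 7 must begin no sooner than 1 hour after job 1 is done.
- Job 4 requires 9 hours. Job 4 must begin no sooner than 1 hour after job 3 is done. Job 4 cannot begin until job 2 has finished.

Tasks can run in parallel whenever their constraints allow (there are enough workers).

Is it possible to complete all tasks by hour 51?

Yes

After its own release at hour 1, job 2 can start at hour 1 and finishes at hour 6.
After job 2 (finishes hour 6), job 3 can start at hour 6 and finishes at hour 15.
Job 4 needs all of job 3 (finishes hour 15, plus 1-hour gap → hour 16); job 2 (finishes hour 6). That puts its earliest start at hour 16; it finishes at 16 + 9 = hour 25.
For job 1: job 2 (finishes hour 6); job 3 (finishes hour 15). Taking the maximum gives a start of hour 15, and it finishes at 15 + 5 = hour 20.
Job 5 cannot start until job 4 (finishes hour 25); job 1 (finishes hour 20). The controlling bound is hour 25, so job 5 finishes at 25 + 5 = hour 30.
Job 6 needs all of job 5 (finishes hour 30); job 2 (finishes hour 6). That puts its earliest start at hour 30; it finishes at 30 + 4 = hour 34.
Job 7 has to wait for job 6 (finishes hour 34, plus 3-hour gap → hour 37); job 1 (finishes hour 20, plus 1-hour gap → hour 21). The latest of these is hour 37, so job 7 runs hour 37 to 37 + 8 = hour 45.
Every task is finished by hour 45, which is no later than the deadline of 51, so the schedule is feasible.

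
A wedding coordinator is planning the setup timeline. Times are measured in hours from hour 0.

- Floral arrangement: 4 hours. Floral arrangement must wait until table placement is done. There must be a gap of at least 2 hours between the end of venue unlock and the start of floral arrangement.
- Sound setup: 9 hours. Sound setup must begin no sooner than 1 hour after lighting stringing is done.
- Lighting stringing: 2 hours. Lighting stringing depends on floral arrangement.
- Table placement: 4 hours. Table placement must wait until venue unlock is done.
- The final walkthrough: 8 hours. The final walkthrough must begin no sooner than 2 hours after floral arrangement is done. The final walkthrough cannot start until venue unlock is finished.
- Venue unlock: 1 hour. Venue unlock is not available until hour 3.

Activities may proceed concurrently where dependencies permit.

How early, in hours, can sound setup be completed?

After its own release at hour 3, venue unlock can start at hour 3 and finishes at hour 4.
Table placement cannot begin until venue unlock (finishes hour 4). It runs from hour 4 to 4 + 4 = hour 8.
Floral arrangement cannot start until table placement (finishes hour 8); venue unlock (finishes hour 4, plus 2-hour gap → hour 6). The controlling bound is hour 8, so floral arrangement finishes at 8 + 4 = hour 12.
After floral arrangement (finishes hour 12), lighting stringing can start at hour 12 and finishes at hour 14.
Sound setup waits on lighting stringing (finishes hour 14, plus 1-hour gap → hour 15), so it starts at hour 15 and finishes at 15 + 9 = hour 24.

24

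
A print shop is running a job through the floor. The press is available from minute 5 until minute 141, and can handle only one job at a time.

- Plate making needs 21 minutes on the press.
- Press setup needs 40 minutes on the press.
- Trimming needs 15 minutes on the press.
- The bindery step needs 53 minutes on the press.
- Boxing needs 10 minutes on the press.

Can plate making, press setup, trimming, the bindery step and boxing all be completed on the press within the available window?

The press window is 141 − 5 = 136 minutes.
Running back to back, the jobs need 21 + 40 + 15 + 53 + 10 = 139 minutes on the press.
Since 139 > 136, they cannot all fit.

No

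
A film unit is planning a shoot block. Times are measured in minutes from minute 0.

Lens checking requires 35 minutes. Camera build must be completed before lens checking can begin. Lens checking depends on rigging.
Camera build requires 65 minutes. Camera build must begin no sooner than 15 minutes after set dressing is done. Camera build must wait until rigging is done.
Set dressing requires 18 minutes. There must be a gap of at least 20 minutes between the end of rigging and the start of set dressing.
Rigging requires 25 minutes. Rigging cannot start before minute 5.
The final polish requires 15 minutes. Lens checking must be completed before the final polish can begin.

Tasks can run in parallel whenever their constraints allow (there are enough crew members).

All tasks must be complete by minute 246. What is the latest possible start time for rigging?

Nothing follows the final polish; the deadline of minute 246 is its only limit. It must start by 246 − 15 = minute 231.
Lens checking must finish before the final polish (must start by minute 231). With a 35-minute duration, lens checking must start by 231 − 35 = minute 196.
Camera build feeds into lens checking (must start by minute 196); so camera build must finish by minute 196 and therefore start by minute 131.
Set dressing has to be done before camera build (must start by minute 131, minus 15-minute gap → minute 116). That means finishing by minute 116, i.e. starting by 116 − 18 = minute 98.
Rigging must finish in time for set dressing (must start by minute 98, minus 20-minute gap → minute 78); camera build (must start by minute 131); lens checking (must start by minute 196). The tightest is minute 78, so rigging must start by 78 − 25 = minute 53.

53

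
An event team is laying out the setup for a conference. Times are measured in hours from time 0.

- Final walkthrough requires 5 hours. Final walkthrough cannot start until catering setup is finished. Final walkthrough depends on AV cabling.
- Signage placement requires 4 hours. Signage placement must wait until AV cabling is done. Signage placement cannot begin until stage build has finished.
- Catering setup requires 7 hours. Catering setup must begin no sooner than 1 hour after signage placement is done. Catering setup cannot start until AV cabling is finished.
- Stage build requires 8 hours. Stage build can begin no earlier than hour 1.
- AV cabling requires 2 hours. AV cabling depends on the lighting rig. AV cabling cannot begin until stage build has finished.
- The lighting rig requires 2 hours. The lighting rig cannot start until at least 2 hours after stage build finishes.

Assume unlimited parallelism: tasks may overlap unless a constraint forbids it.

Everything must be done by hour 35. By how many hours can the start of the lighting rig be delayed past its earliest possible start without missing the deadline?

3

Stage build cannot begin until its own release at hour 1. It runs from hour 1 to 1 + 8 = hour 9.
The lighting rig waits on stage build (finishes hour 9, plus 2-hour gap → hour 11), so it starts at hour 11 and finishes at 11 + 2 = hour 13.

Working backward from the deadline:
Final walkthrough must finish by hour 35; it takes 5 hours, so it must start by 35 − 5 = hour 30.
Catering setup must finish before final walkthrough (must start by hour 30). With a 7-hour duration, catering setup must start by 30 − 7 = hour 23.
Signage placement has to be done before catering setup (must start by hour 23, minus 1-hour gap → hour 22). That means finishing by hour 22, i.e. starting by 22 − 4 = hour 18.
For AV cabling: signage placement (must start by hour 18); catering setup (must start by hour 23); final walkthrough (must start by hour 30). The most restrictive is hour 18; with a 2-hour duration, AV cabling must start by hour 16.
Since AV cabling (must start by hour 16) depends on it, the lighting rig must finish by hour 16. Backing off its 2-hour duration gives a latest start of hour 14.
So the lighting rig can start as early as hour 11 and as late as hour 14, giving 14 − 11 = 3 hours of slack.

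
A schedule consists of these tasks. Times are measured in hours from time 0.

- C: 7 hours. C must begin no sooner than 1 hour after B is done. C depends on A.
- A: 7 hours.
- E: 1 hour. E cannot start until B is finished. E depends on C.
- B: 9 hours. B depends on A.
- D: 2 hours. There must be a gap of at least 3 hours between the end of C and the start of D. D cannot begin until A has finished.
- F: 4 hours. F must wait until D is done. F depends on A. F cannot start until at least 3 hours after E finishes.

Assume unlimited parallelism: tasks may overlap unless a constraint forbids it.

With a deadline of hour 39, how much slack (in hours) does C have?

6

A can start immediately at hour 0; it finishes at hour 7.
B waits on A (finishes hour 7), so it starts at hour 7 and finishes at 7 + 9 = hour 16.
C needs all of B (finishes hour 16, plus 1-hour gap → hour 17); A (finishes hour 7). That puts its earliest start at hour 17; it finishes at 17 + 7 = hour 24.

Working backward from the deadline:
F has no dependents, so it just needs to finish by hour 39. Starting by 39 − 4 = hour 35 achieves that.
D must finish before F (must start by hour 35). With a 2-hour duration, D must start by 35 − 2 = hour 33.
E feeds into F (must start by hour 35, minus 3-hour gap → hour 32); so E must finish by hour 32 and therefore start by hour 31.
C must finish in time for D (must start by hour 33, minus 3-hour gap → hour 30); E (must start by hour 31). The tightest is hour 30, so C must start by 30 − 7 = hour 23.
So C can start as early as hour 17 and as late as hour 23, giving 23 − 17 = 6 hours of slack.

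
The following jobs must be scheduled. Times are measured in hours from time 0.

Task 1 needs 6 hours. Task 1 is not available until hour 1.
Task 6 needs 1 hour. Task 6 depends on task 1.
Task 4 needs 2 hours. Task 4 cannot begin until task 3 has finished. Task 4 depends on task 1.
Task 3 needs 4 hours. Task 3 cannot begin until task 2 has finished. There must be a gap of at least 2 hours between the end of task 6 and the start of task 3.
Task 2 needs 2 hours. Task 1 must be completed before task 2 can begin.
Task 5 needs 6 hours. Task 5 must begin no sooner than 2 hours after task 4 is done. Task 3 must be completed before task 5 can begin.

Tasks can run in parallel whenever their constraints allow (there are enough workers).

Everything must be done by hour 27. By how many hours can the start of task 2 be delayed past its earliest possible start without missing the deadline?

Task 1 cannot begin until its own release at hour 1. It runs from hour 1 to 1 + 6 = hour 7.
Task 2 cannot begin until task 1 (finishes hour 7). It runs from hour 7 to 7 + 2 = hour 9.

Working backward from the deadline:
Nothing follows task 5; the deadline of hour 27 is its only limit. It must start by 27 − 6 = hour 21.
Task 4 has to be done before task 5 (must start by hour 21, minus 2-hour gap → hour 19). That means finishing by hour 19, i.e. starting by 19 − 2 = hour 17.
Task 3 has several dependents: task 4 (must start by hour 17); task 5 (must start by hour 21). The earliest of those limits is hour 17, so task 3 must start by 17 − 4 = hour 13.
Since task 3 (must start by hour 13) depends on it, task 2 must finish by hour 13. Backing off its 2-hour duration gives a latest start of hour 11.
So task 2 can start as early as hour 7 and as late as hour 11, giving 11 − 7 = 4 hours of slack.

4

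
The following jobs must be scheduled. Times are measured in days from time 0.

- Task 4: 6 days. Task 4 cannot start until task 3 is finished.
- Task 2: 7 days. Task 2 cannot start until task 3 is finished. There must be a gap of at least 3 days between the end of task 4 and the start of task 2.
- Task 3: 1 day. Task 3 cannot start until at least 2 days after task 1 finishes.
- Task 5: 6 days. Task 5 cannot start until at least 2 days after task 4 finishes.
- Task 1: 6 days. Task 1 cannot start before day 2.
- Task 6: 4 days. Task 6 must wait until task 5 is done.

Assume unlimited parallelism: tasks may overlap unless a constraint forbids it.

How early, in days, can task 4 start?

After its own release at day 2, task 1 can start at day 2 and finishes at day 8.
After task 1 (finishes day 8, plus 2-day gap → day 10), task 3 can start at day 10 and finishes at day 11.
Task 4 waits on task 3 (finishes day 11), so the earliest it can start is day 11.

11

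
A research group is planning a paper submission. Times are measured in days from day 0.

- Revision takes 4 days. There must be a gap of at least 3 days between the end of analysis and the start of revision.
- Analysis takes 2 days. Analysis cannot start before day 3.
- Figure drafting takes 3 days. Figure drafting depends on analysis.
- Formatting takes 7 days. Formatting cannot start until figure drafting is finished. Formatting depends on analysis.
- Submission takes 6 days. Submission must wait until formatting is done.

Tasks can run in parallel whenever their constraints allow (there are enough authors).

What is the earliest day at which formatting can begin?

8

Analysis cannot begin until its own release at day 3. It runs from day 3 to 3 + 2 = day 5.
Figure drafting cannot begin until analysis (finishes day 5). It runs from day 5 to 5 + 3 = day 8.
Formatting waits on figure drafting (finishes day 8); analysis (finishes day 5). The latest of these is day 8, which is the earliest formatting can start.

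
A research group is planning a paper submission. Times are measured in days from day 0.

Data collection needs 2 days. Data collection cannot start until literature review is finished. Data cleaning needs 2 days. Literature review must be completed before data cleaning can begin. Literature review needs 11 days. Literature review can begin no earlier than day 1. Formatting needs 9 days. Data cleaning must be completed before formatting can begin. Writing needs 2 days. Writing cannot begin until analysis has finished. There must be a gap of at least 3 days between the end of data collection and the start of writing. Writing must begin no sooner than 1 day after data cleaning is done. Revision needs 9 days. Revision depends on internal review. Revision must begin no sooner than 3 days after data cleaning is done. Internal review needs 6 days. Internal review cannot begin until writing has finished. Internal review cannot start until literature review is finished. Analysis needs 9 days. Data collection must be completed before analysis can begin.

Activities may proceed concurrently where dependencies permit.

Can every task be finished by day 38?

Literature review waits on its own release at day 1, so it starts at day 1 and finishes at 1 + 11 = day 12.
Data cleaning waits on literature review (finishes day 12), so it starts at day 12 and finishes at 12 + 2 = day 14.
Formatting waits on data cleaning (finishes day 14), so it starts at day 14 and finishes at 14 + 9 = day 23.
Data collection cannot begin until literature review (finishes day 12). It runs from day 12 to 12 + 2 = day 14.
After data collection (finishes day 14), analysis can start at day 14 and finishes at day 23.
For writing: analysis (finishes day 23); data collection (finishes day 14, plus 3-day gap → day 17); data cleaning (finishes day 14, plus 1-day gap → day 15). Taking the maximum gives a start of day 23, and it finishes at 23 + 2 = day 25.
Internal review cannot start until writing (finishes day 25); literature review (finishes day 12). The controlling bound is day 25, so internal review finishes at 25 + 6 = day 31.
Revision has to wait for internal review (finishes day 31); data cleaning (finishes day 14, plus 3-day gap → day 17). The latest of these is day 31, so revision runs day 31 to 31 + 9 = day 40.
The earliest everything can be done is day 40, which is after the deadline of 38, so it is not possible.

No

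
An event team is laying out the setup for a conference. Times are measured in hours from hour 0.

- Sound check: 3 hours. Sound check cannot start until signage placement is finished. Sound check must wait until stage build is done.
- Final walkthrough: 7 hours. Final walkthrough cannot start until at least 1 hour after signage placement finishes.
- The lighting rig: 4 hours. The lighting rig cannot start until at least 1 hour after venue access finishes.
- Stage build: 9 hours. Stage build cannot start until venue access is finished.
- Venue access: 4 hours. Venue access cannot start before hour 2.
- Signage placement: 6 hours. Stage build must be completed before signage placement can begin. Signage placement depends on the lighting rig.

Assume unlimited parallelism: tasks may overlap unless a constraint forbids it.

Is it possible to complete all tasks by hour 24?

No

Venue access cannot begin until its own release at hour 2. It runs from hour 2 to 2 + 4 = hour 6.
After venue access (finishes hour 6, plus 1-hour gap → hour 7), the lighting rig can start at hour 7 and finishes at hour 11.
Stage build waits on venue access (finishes hour 6), so it starts at hour 6 and finishes at 6 + 9 = hour 15.
For signage placement: stage build (finishes hour 15); the lighting rig (finishes hour 11). Taking the maximum gives a start of hour 15, and it finishes at 15 + 6 = hour 21.
Final walkthrough waits on signage placement (finishes hour 21, plus 1-hour gap → hour 22), so it starts at hour 22 and finishes at 22 + 7 = hour 29.
Sound check needs all of signage placement (finishes hour 21); stage build (finishes hour 15). That puts its earliest start at hour 21; it finishes at 21 + 3 = hour 24.
The earliest everything can be done is hour 29, which is after the deadline of 24, so it is not possible.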